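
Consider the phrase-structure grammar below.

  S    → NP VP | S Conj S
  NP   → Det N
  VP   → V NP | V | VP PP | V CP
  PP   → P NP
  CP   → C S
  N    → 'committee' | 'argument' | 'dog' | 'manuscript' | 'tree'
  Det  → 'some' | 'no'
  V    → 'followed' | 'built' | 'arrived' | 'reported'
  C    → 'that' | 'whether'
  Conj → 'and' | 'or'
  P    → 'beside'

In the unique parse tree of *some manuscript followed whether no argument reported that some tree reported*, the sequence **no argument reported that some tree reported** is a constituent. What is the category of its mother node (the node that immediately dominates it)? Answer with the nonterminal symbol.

[S [NP [Det some] [N manuscript]] [VP [V followed] [CP [C whether] [S [NP [Det no] [N argument]] [VP [V reported] [CP [C that] [S [NP [Det some] [N tree]] [VP [V reported]]]]]]]]]
The span 'no argument reported that some tree reported' is the S node built by S → NP VP.
Its mother is the CP built by CP → C S.

CP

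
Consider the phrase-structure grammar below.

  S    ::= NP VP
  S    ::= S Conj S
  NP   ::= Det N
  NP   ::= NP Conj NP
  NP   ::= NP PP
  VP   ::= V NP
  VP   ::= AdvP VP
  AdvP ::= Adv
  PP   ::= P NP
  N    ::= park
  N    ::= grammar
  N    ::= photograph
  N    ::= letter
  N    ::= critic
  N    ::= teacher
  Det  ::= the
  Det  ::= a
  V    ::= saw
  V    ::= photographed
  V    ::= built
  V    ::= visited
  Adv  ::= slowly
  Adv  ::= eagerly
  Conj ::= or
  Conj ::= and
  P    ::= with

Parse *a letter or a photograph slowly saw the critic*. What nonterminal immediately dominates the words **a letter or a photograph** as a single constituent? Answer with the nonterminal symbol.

NP

[S [NP [NP [Det a] [N letter]] [Conj or] [NP [Det a] [N photograph]]] [VP [AdvP [Adv slowly]] [VP [V saw] [NP [Det the] [N critic]]]]]
The span 'a letter or a photograph' is the NP node built by NP → NP Conj NP.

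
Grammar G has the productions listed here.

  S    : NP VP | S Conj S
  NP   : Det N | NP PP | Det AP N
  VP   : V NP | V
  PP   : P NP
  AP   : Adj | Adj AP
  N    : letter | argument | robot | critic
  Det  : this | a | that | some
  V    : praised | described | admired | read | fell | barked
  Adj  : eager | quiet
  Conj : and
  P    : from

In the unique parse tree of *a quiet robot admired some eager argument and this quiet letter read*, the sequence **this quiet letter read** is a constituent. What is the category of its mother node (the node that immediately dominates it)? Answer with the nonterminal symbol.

S

S
  S
    NP
      Det: a
      AP
        Adj: quiet
      N: robot
    VP
      V: admired
      NP
        Det: some
        AP
          Adj: eager
        N: argument
  Conj: and
  S
    NP
      Det: this
      AP
        Adj: quiet
      N: letter
    VP
      V: read
The span 'this quiet letter read' is the S node built by S → NP VP.
Its mother is the S built by S → S Conj S.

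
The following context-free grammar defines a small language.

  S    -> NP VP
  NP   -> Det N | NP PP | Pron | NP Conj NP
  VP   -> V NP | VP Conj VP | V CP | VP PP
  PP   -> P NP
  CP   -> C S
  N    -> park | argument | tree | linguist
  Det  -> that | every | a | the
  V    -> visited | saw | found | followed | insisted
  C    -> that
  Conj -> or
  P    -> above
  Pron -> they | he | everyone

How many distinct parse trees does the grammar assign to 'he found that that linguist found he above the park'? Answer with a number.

Two of the 3 distinct bracketings:
[S [NP [Pron he]] [VP [V found] [CP [C that] [S [NP [Det that] [N linguist]] [VP [V found] [NP [NP [Pron he]] [PP [P above] [NP [Det the] [N park]]]]]]]]]
[S [NP [Pron he]] [VP [V found] [CP [C that] [S [NP [Det that] [N linguist]] [VP [VP [V found] [NP [Pron he]]] [PP [P above] [NP [Det the] [N park]]]]]]]]
The difference turns on whether NP → NP PP is used at the relevant span, versus an alternative expansion of NP.

3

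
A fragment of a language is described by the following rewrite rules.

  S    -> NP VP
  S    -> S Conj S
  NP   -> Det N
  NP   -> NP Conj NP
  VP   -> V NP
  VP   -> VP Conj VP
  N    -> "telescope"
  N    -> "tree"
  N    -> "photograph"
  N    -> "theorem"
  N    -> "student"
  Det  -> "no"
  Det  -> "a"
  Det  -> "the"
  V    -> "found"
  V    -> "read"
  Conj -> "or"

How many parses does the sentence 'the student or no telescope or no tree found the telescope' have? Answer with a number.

The two bracketings:
[S [NP [NP [Det the] [N student]] [Conj or] [NP [NP [Det no] [N telescope]] [Conj or] [NP [Det no] [N tree]]]] [VP [V found] [NP [Det the] [N telescope]]]]
[S [NP [NP [NP [Det the] [N student]] [Conj or] [NP [Det no] [N telescope]]] [Conj or] [NP [Det no] [N tree]]] [VP [V found] [NP [Det the] [N telescope]]]]
The trees differ in how a recursive rule is bracketed over the same span.

2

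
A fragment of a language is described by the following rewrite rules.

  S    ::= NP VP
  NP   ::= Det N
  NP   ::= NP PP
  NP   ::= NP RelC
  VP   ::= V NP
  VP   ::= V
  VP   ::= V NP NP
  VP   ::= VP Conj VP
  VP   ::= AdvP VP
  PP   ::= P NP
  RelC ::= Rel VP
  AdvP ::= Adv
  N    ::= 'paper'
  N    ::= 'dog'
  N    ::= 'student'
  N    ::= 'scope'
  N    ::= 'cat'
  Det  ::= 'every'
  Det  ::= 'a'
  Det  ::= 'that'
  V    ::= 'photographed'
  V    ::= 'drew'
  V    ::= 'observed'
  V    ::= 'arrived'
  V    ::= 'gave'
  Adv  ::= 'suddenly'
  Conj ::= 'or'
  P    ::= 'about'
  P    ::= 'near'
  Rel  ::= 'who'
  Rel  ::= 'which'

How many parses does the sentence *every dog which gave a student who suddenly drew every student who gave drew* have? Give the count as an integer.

7

Two of the 7 distinct bracketings:
[S [NP [NP [Det every] [N dog]] [RelC [Rel which] [VP [V gave] [NP [NP [Det a] [N student]] [RelC [Rel who] [VP [AdvP [Adv suddenly]] [VP [V drew] [NP [NP [Det every] [N student]] [RelC [Rel who] [VP [V gave]]]]]]]]]]] [VP [V drew]]]
[S [NP [NP [Det every] [N dog]] [RelC [Rel which] [VP [V gave] [NP [NP [NP [Det a] [N student]] [RelC [Rel who] [VP [AdvP [Adv suddenly]] [VP [V drew] [NP [Det every] [N student]]]]]] [RelC [Rel who] [VP [V gave]]]]]]] [VP [V drew]]]
The trees differ in how a recursive rule is bracketed over the same span.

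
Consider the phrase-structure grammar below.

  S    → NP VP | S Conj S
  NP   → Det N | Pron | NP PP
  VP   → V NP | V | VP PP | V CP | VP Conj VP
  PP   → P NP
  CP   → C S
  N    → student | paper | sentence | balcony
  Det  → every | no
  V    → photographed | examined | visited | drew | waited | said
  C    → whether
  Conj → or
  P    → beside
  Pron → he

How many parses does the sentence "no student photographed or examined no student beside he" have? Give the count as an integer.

Two of the 3 distinct bracketings:
[S [NP [Det no] [N student]] [VP [VP [VP [V photographed]] [Conj or] [VP [V examined] [NP [Det no] [N student]]]] [PP [P beside] [NP [Pron he]]]]]
[S [NP [Det no] [N student]] [VP [VP [V photographed]] [Conj or] [VP [V examined] [NP [NP [Det no] [N student]] [PP [P beside] [NP [Pron he]]]]]]]
The difference turns on whether NP → NP PP is used at the relevant span, versus an alternative expansion of NP.

3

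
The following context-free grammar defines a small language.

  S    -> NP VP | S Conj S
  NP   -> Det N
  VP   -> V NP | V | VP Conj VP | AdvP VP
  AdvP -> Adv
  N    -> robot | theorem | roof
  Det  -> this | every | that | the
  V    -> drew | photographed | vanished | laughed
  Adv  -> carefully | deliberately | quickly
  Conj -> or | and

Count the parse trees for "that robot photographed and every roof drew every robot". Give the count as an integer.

[S [S [NP [Det that] [N robot]] [VP [V photographed]]] [Conj and] [S [NP [Det every] [N roof]] [VP [V drew] [NP [Det every] [N robot]]]]]
No rule offers an alternative attachment or grouping for any span, so this is the only derivation.

1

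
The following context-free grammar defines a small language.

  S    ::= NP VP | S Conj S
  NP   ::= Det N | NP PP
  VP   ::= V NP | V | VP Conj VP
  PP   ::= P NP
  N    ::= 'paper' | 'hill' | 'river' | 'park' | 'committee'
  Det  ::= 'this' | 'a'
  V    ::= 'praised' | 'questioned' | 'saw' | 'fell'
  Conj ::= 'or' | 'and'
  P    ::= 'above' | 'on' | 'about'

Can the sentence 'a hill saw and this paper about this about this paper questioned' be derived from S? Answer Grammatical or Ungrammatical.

Ungrammatical

A Det word can never sit immediately before a P word in any string this grammar generates, so the substring 'this about' rules out a derivation.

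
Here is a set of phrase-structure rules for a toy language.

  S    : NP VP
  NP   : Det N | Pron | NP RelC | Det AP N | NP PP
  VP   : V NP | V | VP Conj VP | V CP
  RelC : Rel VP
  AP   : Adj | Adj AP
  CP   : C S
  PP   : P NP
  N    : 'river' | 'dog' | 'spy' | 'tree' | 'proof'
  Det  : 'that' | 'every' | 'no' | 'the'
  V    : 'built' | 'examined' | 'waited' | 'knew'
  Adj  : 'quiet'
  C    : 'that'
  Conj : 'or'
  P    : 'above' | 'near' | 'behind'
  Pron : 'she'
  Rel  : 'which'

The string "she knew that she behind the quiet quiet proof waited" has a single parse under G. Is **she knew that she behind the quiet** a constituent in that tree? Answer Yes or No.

No

[S [NP [Pron she]] [VP [V knew] [CP [C that] [S [NP [NP [Pron she]] [PP [P behind] [NP [Det the] [AP [Adj quiet] [AP [Adj quiet]]] [N proof]]]] [VP [V waited]]]]]]
The smallest constituent containing 'she knew that she behind the quiet' is the S spanning 'she knew that she behind the quiet quiet proof waited'; no single node in the tree dominates exactly the given words.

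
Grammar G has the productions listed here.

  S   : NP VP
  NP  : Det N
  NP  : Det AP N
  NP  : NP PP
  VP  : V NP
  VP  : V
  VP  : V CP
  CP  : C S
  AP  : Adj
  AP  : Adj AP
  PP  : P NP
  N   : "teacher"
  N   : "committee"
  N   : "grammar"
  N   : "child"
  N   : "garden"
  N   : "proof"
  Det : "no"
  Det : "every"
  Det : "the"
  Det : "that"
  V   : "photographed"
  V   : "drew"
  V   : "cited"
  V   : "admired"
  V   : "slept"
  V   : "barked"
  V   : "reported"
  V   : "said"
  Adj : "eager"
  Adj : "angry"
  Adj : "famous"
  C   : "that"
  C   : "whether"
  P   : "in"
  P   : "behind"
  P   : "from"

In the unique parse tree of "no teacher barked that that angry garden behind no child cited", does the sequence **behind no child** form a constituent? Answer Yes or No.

Yes

[S [NP [Det no] [N teacher]] [VP [V barked] [CP [C that] [S [NP [NP [Det that] [AP [Adj angry]] [N garden]] [PP [P behind] [NP [Det no] [N child]]]] [VP [V cited]]]]]]
The words 'behind no child' are exhaustively dominated by a single PP node (built by PP → P NP), so they form a constituent.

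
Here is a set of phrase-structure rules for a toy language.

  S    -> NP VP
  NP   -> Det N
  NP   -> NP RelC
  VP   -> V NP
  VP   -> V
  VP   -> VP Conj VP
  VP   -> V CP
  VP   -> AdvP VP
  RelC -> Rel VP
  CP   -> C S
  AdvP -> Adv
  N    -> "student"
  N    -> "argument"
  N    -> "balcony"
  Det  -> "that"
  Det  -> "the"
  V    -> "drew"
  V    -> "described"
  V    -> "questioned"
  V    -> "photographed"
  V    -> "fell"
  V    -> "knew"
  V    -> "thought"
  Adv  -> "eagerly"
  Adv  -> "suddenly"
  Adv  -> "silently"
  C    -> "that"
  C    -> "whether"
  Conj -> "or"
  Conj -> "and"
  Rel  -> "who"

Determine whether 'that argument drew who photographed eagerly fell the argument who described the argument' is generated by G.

Ungrammatical

For S → NP VP, the only prefix that parses as NP is 'that argument', but the remainder 'drew who photographed eagerly fell the argument who described the argument' is not a VP under these rules.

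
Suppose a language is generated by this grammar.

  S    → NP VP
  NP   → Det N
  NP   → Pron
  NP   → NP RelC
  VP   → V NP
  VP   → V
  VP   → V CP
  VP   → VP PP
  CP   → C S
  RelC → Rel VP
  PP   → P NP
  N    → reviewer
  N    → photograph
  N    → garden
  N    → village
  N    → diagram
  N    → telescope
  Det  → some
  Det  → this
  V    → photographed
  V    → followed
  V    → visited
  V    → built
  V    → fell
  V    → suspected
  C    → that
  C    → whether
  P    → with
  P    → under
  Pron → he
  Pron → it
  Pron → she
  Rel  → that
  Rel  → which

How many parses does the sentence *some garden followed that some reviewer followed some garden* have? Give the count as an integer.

[S [NP [Det some] [N garden]] [VP [V followed] [CP [C that] [S [NP [Det some] [N reviewer]] [VP [V followed] [NP [Det some] [N garden]]]]]]]
No rule offers an alternative attachment or grouping for any span, so this is the only derivation.

1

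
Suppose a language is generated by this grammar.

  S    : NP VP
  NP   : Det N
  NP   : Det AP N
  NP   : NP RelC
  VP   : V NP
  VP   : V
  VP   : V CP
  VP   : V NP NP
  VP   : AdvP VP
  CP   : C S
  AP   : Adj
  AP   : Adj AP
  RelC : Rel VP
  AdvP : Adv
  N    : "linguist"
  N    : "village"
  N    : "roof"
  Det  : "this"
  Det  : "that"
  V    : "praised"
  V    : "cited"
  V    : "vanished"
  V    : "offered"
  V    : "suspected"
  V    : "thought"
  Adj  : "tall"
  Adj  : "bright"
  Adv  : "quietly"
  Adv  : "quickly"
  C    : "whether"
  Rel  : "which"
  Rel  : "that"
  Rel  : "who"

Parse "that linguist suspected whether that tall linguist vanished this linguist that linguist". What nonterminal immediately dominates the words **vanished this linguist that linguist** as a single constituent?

S
  NP
    Det: that
    N: linguist
  VP
    V: suspected
    CP
      C: whether
      S
        NP
          Det: that
          AP
            Adj: tall
          N: linguist
        VP
          V: vanished
          NP
            Det: this
            N: linguist
          NP
            Det: that
            N: linguist
The span 'vanished this linguist that linguist' is the VP node built by VP → V NP NP.

VP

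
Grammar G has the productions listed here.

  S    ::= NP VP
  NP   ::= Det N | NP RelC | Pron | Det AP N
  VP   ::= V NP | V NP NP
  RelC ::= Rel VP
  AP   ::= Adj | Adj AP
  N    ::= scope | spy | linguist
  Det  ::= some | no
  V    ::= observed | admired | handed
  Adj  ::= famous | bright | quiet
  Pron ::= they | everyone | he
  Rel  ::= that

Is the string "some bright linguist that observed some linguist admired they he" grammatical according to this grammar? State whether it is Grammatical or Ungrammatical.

Grammatical

[S [NP [NP [Det some] [AP [Adj bright]] [N linguist]] [RelC [Rel that] [VP [V observed] [NP [Det some] [N linguist]]]]] [VP [V admired] [NP [Pron they]] [NP [Pron he]]]]
Every word is introduced by a lexical rule and the phrasal rules combine the resulting categories into a single S.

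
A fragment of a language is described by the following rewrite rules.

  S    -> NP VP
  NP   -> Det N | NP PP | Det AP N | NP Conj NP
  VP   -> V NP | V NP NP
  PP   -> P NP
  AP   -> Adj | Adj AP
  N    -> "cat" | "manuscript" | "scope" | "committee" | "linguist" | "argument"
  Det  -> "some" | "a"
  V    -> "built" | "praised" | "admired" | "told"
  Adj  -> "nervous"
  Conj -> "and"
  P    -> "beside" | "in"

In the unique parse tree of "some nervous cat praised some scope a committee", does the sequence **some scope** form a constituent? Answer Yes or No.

[S [NP [Det some] [AP [Adj nervous]] [N cat]] [VP [V praised] [NP [Det some] [N scope]] [NP [Det a] [N committee]]]]
The words 'some scope' are exhaustively dominated by a single NP node (built by NP → Det N), so they form a constituent.

Yes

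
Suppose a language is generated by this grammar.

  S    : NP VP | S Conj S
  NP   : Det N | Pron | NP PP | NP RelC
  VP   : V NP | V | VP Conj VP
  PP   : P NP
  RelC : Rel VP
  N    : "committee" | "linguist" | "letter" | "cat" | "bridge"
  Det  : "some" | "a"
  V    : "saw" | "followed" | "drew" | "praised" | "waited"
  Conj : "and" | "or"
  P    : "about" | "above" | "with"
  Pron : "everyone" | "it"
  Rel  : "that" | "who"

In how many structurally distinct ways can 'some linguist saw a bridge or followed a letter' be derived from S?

[S [NP [Det some] [N linguist]] [VP [VP [V saw] [NP [Det a] [N bridge]]] [Conj or] [VP [V followed] [NP [Det a] [N letter]]]]]
No rule offers an alternative attachment or grouping for any span, so this is the only derivation.

1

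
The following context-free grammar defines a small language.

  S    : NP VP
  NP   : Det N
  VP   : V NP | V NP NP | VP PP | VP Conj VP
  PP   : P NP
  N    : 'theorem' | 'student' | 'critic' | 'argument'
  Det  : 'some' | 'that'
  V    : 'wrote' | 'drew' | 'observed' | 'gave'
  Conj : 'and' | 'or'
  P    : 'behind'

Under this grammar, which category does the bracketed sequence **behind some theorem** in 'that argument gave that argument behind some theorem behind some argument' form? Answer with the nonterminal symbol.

PP

[S [NP [Det that] [N argument]] [VP [VP [VP [V gave] [NP [Det that] [N argument]]] [PP [P behind] [NP [Det some] [N theorem]]]] [PP [P behind] [NP [Det some] [N argument]]]]]
The span 'behind some theorem' is the PP node built by PP → P NP.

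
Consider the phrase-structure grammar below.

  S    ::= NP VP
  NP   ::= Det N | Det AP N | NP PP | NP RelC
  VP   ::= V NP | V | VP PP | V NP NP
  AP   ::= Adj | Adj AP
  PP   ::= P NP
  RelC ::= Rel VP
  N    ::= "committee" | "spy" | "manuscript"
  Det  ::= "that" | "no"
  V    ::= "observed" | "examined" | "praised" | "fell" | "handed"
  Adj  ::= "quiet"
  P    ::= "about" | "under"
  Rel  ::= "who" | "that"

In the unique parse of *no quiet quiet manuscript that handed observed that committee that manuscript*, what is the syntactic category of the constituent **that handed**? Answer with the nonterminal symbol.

RelC

[S [NP [NP [Det no] [AP [Adj quiet] [AP [Adj quiet]]] [N manuscript]] [RelC [Rel that] [VP [V handed]]]] [VP [V observed] [NP [Det that] [N committee]] [NP [Det that] [N manuscript]]]]
The span 'that handed' is the RelC node built by RelC → Rel VP.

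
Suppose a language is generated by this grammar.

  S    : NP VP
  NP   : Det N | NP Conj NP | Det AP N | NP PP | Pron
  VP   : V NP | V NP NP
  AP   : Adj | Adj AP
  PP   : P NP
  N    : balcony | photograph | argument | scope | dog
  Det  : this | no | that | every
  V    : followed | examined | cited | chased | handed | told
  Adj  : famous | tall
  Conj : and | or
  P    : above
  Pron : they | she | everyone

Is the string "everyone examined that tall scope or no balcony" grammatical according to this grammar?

Grammatical

S
  NP
    Pron: everyone
  VP
    V: examined
    NP
      NP
        Det: that
        AP
          Adj: tall
        N: scope
      Conj: or
      NP
        Det: no
        N: balcony
The bracketing above is licensed at every node by one of the given productions, with S at the root.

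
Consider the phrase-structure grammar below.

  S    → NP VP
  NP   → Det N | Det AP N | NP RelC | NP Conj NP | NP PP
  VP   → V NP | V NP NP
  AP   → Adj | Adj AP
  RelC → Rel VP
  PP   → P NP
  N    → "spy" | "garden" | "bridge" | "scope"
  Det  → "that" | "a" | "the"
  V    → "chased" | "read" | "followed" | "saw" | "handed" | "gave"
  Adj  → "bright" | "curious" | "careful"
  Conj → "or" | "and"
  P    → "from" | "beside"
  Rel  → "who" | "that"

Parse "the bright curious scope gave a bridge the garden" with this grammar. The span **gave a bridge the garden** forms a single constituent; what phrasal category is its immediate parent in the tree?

S

S
  NP
    Det: the
    AP
      Adj: bright
      AP
        Adj: curious
    N: scope
  VP
    V: gave
    NP
      Det: a
      N: bridge
    NP
      Det: the
      N: garden
The span 'gave a bridge the garden' is the VP node built by VP → V NP NP.
Its mother is the S built by S → NP VP.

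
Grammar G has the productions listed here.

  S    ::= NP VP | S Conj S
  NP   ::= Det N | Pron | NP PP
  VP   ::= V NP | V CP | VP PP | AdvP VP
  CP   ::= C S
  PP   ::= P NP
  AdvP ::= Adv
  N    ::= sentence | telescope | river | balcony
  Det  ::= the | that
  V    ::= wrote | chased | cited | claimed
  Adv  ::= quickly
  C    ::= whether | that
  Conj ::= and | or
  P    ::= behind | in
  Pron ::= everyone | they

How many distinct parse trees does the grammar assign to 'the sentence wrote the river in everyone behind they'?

Two of the 5 distinct bracketings:
[S [NP [Det the] [N sentence]] [VP [V wrote] [NP [NP [Det the] [N river]] [PP [P in] [NP [NP [Pron everyone]] [PP [P behind] [NP [Pron they]]]]]]]]
[S [NP [Det the] [N sentence]] [VP [V wrote] [NP [NP [NP [Det the] [N river]] [PP [P in] [NP [Pron everyone]]]] [PP [P behind] [NP [Pron they]]]]]]
The trees differ in how a recursive rule is bracketed over the same span.

5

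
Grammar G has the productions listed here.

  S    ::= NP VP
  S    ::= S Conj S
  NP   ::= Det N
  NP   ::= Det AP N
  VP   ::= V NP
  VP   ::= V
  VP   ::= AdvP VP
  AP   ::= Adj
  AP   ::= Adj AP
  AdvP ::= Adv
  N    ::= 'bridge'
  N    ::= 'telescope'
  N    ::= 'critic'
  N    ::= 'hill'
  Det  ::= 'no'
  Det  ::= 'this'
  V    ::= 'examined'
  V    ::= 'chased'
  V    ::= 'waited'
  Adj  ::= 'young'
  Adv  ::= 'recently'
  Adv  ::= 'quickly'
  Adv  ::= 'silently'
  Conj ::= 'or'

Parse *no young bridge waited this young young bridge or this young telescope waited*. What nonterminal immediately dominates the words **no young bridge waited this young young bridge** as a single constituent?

[S [S [NP [Det no] [AP [Adj young]] [N bridge]] [VP [V waited] [NP [Det this] [AP [Adj young] [AP [Adj young]]] [N bridge]]]] [Conj or] [S [NP [Det this] [AP [Adj young]] [N telescope]] [VP [V waited]]]]
The span 'no young bridge waited this young young bridge' is the S node built by S → NP VP.

S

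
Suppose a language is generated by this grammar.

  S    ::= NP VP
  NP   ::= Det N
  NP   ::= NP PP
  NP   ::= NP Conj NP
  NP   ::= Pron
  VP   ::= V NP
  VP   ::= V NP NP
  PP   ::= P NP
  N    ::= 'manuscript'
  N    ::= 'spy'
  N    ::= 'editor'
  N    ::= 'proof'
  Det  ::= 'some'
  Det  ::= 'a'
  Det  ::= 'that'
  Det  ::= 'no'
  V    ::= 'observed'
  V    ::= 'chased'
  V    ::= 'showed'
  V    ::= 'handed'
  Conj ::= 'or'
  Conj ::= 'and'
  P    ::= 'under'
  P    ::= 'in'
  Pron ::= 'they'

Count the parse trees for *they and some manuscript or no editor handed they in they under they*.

4

Two of the 4 distinct bracketings:
[S [NP [NP [Pron they]] [Conj and] [NP [NP [Det some] [N manuscript]] [Conj or] [NP [Det no] [N editor]]]] [VP [V handed] [NP [NP [Pron they]] [PP [P in] [NP [NP [Pron they]] [PP [P under] [NP [Pron they]]]]]]]]
[S [NP [NP [Pron they]] [Conj and] [NP [NP [Det some] [N manuscript]] [Conj or] [NP [Det no] [N editor]]]] [VP [V handed] [NP [NP [NP [Pron they]] [PP [P in] [NP [Pron they]]]] [PP [P under] [NP [Pron they]]]]]]
The trees differ in how a recursive rule is bracketed over the same span.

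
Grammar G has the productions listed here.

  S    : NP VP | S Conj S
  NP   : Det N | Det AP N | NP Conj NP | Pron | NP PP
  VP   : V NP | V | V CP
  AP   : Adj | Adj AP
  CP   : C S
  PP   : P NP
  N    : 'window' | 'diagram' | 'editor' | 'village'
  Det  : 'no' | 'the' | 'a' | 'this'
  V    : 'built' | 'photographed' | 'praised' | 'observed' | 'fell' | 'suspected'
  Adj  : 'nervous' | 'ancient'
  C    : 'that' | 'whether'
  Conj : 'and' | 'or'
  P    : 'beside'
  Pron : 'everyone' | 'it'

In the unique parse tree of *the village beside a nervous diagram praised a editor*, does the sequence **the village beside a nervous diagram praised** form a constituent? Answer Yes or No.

No

[S [NP [NP [Det the] [N village]] [PP [P beside] [NP [Det a] [AP [Adj nervous]] [N diagram]]]] [VP [V praised] [NP [Det a] [N editor]]]]
The smallest constituent containing 'the village beside a nervous diagram praised' is the S spanning 'the village beside a nervous diagram praised a editor'; no single node in the tree dominates exactly the given words.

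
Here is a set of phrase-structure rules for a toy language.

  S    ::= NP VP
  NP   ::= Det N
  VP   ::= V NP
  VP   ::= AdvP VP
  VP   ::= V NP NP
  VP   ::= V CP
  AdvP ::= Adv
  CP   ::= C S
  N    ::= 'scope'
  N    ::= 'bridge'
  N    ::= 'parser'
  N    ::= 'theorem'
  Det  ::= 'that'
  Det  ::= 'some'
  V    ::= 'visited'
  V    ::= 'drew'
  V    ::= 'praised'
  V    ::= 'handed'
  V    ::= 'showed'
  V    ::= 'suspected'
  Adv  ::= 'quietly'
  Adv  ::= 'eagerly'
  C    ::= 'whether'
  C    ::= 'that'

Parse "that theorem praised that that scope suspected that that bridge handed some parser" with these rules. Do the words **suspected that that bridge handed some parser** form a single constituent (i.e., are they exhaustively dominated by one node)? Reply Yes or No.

[S [NP [Det that] [N theorem]] [VP [V praised] [CP [C that] [S [NP [Det that] [N scope]] [VP [V suspected] [CP [C that] [S [NP [Det that] [N bridge]] [VP [V handed] [NP [Det some] [N parser]]]]]]]]]]
The words 'suspected that that bridge handed some parser' are exhaustively dominated by a single VP node (built by VP → V CP), so they form a constituent.

Yes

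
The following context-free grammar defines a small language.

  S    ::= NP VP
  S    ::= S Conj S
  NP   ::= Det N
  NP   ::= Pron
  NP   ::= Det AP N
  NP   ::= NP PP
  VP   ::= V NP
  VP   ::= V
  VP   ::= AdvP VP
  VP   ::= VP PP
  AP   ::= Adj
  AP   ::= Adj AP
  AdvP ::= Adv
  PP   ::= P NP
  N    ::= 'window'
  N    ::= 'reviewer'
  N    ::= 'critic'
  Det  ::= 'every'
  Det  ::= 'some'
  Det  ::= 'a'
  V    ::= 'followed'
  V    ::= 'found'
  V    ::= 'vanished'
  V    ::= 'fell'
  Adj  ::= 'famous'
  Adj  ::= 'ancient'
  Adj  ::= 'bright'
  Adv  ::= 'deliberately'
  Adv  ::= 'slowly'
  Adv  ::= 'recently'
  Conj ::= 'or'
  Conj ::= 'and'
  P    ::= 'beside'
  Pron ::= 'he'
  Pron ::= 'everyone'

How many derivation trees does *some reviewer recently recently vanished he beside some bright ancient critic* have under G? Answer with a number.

4

Two of the 4 distinct bracketings:
[S [NP [Det some] [N reviewer]] [VP [AdvP [Adv recently]] [VP [AdvP [Adv recently]] [VP [V vanished] [NP [NP [Pron he]] [PP [P beside] [NP [Det some] [AP [Adj bright] [AP [Adj ancient]]] [N critic]]]]]]]]
[S [NP [Det some] [N reviewer]] [VP [AdvP [Adv recently]] [VP [AdvP [Adv recently]] [VP [VP [V vanished] [NP [Pron he]]] [PP [P beside] [NP [Det some] [AP [Adj bright] [AP [Adj ancient]]] [N critic]]]]]]]
The difference turns on whether NP → NP PP is used at the relevant span, versus an alternative expansion of NP.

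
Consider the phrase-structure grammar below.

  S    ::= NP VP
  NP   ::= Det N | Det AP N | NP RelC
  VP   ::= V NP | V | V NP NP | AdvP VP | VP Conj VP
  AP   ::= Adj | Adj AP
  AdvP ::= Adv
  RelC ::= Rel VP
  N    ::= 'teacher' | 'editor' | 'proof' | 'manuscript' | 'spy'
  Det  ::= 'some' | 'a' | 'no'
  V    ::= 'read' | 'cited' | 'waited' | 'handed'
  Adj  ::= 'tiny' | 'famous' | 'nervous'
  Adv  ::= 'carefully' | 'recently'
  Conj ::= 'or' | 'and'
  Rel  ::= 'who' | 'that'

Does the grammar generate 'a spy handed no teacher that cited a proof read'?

Ungrammatical

For S → NP VP, the only prefix that parses as NP is 'a spy', but the remainder 'handed no teacher that cited a proof read' is not a VP under these rules.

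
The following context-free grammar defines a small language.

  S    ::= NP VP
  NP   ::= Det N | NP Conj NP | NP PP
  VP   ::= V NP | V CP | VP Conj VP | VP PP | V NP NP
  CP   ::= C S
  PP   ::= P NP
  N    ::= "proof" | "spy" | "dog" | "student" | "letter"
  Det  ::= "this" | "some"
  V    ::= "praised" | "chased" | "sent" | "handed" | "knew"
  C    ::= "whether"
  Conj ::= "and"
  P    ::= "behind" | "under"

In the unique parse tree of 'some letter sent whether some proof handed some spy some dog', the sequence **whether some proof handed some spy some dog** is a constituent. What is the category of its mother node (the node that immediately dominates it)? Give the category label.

[S [NP [Det some] [N letter]] [VP [V sent] [CP [C whether] [S [NP [Det some] [N proof]] [VP [V handed] [NP [Det some] [N spy]] [NP [Det some] [N dog]]]]]]]
The span 'whether some proof handed some spy some dog' is the CP node built by CP → C S.
Its mother is the VP built by VP → V CP.

VP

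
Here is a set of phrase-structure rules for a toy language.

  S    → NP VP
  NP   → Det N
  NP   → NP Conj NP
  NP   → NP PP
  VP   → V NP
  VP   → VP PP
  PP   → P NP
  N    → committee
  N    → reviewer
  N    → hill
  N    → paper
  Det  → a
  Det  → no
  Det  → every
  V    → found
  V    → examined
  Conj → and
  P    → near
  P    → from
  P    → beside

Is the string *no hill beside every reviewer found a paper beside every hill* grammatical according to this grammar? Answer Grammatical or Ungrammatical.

S
  NP
    NP
      Det: no
      N: hill
    PP
      P: beside
      NP
        Det: every
        N: reviewer
  VP
    V: found
    NP
      NP
        Det: a
        N: paper
      PP
        P: beside
        NP
          Det: every
          N: hill
The bracketing above is licensed at every node by one of the given productions, with S at the root.

Grammatical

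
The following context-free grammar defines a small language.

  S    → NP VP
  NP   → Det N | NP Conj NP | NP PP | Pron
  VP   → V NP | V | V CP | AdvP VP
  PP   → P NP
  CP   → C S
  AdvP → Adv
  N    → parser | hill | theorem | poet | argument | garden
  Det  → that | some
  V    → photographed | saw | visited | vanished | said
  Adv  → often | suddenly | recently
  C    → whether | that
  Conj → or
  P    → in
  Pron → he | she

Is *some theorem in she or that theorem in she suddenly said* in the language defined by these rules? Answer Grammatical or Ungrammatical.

Grammatical

[S [NP [NP [NP [Det some] [N theorem]] [PP [P in] [NP [Pron she]]]] [Conj or] [NP [NP [Det that] [N theorem]] [PP [P in] [NP [Pron she]]]]] [VP [AdvP [Adv suddenly]] [VP [V said]]]]
Each bracket corresponds to one application of a listed rule, so the string is derivable from S.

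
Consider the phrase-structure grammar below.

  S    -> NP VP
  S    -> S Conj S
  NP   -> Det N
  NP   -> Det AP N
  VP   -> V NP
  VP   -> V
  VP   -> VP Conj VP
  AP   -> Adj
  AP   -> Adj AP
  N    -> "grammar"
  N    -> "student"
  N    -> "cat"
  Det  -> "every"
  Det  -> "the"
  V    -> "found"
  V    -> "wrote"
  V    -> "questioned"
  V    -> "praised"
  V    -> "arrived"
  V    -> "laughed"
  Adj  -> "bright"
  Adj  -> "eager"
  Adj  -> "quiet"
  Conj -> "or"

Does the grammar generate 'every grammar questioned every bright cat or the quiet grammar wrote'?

Grammatical

S
  S
    NP
      Det: every
      N: grammar
    VP
      V: questioned
      NP
        Det: every
        AP
          Adj: bright
        N: cat
  Conj: or
  S
    NP
      Det: the
      AP
        Adj: quiet
      N: grammar
    VP
      V: wrote
Every word is introduced by a lexical rule and the phrasal rules combine the resulting categories into a single S.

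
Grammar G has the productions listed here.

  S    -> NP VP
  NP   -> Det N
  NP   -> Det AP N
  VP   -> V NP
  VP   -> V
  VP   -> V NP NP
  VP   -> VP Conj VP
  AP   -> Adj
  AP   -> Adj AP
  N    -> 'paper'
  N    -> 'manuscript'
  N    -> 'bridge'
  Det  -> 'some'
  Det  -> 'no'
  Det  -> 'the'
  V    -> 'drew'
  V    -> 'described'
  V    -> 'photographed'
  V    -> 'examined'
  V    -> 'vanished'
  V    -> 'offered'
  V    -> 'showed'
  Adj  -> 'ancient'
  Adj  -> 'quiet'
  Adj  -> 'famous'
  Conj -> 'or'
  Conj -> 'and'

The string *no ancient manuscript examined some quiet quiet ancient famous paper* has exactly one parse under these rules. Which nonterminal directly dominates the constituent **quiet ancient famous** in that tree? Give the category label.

AP

S
  NP
    Det: no
    AP
      Adj: ancient
    N: manuscript
  VP
    V: examined
    NP
      Det: some
      AP
        Adj: quiet
        AP
          Adj: quiet
          AP
            Adj: ancient
            AP
              Adj: famous
      N: paper
The span 'quiet ancient famous' is the AP node built by AP → Adj AP.
Its mother is the AP built by AP → Adj AP.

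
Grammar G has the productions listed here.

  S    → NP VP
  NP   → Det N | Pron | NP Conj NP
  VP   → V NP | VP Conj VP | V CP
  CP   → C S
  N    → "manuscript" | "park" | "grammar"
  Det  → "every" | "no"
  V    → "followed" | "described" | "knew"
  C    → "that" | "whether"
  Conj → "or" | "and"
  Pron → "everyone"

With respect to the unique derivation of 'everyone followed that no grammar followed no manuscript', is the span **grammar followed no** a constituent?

[S [NP [Pron everyone]] [VP [V followed] [CP [C that] [S [NP [Det no] [N grammar]] [VP [V followed] [NP [Det no] [N manuscript]]]]]]]
The smallest constituent containing 'grammar followed no' is the S spanning 'no grammar followed no manuscript'; no single node in the tree dominates exactly the given words.

No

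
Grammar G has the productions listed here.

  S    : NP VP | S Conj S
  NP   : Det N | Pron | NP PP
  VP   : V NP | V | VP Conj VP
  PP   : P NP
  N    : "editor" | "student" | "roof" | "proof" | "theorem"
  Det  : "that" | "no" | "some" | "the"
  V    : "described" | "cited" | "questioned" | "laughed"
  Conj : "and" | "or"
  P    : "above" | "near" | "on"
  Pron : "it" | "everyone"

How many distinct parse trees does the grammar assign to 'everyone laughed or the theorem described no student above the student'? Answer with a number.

1

[S [S [NP [Pron everyone]] [VP [V laughed]]] [Conj or] [S [NP [Det the] [N theorem]] [VP [V described] [NP [NP [Det no] [N student]] [PP [P above] [NP [Det the] [N student]]]]]]]
No rule offers an alternative attachment or grouping for any span, so this is the only derivation.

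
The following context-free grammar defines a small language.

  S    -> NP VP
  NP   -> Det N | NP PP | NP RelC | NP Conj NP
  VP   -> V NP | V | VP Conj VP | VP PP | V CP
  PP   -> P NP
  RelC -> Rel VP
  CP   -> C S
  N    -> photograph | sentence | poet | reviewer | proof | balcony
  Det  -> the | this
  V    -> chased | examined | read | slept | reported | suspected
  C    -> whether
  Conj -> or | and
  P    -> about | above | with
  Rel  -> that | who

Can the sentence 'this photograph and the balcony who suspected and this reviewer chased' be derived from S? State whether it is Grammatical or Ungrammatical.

Grammatical

S
  NP
    NP
      Det: this
      N: photograph
    Conj: and
    NP
      NP
        NP
          Det: the
          N: balcony
        RelC
          Rel: who
          VP
            V: suspected
      Conj: and
      NP
        Det: this
        N: reviewer
  VP
    V: chased
The bracketing above is licensed at every node by one of the given productions, with S at the root.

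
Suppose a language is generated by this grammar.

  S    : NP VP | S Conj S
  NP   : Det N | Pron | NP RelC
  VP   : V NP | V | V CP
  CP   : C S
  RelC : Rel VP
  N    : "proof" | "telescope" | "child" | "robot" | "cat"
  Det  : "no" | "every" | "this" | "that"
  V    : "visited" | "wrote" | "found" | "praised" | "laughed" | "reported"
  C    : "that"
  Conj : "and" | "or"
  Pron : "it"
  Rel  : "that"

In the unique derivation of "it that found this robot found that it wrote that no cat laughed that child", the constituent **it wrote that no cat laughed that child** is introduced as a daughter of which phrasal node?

[S [NP [NP [Pron it]] [RelC [Rel that] [VP [V found] [NP [Det this] [N robot]]]]] [VP [V found] [CP [C that] [S [NP [Pron it]] [VP [V wrote] [CP [C that] [S [NP [Det no] [N cat]] [VP [V laughed] [NP [Det that] [N child]]]]]]]]]]
The span 'it wrote that no cat laughed that child' is the S node built by S → NP VP.
Its mother is the CP built by CP → C S.

CP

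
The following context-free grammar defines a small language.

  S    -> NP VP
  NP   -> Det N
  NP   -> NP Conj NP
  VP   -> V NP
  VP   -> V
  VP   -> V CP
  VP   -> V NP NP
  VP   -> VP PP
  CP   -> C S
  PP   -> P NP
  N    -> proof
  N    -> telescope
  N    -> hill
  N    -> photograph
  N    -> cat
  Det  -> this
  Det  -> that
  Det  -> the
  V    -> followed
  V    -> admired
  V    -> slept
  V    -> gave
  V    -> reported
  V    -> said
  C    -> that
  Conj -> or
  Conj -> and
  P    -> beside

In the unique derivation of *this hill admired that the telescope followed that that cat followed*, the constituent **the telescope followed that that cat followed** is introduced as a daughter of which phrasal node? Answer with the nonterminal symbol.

CP

[S [NP [Det this] [N hill]] [VP [V admired] [CP [C that] [S [NP [Det the] [N telescope]] [VP [V followed] [CP [C that] [S [NP [Det that] [N cat]] [VP [V followed]]]]]]]]]
The span 'the telescope followed that that cat followed' is the S node built by S → NP VP.
Its mother is the CP built by CP → C S.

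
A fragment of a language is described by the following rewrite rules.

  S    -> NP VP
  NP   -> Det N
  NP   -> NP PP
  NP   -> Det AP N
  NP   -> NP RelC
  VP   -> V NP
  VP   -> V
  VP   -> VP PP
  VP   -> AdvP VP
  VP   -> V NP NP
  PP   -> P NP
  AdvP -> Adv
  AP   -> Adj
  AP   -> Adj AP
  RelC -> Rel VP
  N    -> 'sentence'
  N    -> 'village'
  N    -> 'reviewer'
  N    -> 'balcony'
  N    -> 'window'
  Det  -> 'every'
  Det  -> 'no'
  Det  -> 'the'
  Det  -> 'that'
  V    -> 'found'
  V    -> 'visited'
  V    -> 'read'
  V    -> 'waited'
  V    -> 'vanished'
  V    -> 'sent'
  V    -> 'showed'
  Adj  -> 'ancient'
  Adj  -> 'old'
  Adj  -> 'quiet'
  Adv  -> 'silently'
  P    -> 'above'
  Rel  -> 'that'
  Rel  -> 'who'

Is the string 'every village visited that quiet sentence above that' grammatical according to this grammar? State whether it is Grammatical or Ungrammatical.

Ungrammatical

For S → NP VP, the only prefix that parses as NP is 'every village', but the remainder 'visited that quiet sentence above that' is not a VP under these rules.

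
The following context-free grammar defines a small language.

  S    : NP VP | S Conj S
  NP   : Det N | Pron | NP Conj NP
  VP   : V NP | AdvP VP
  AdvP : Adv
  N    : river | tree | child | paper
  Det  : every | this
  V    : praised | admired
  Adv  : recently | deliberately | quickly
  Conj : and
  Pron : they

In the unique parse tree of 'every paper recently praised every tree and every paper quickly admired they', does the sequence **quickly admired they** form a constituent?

[S [S [NP [Det every] [N paper]] [VP [AdvP [Adv recently]] [VP [V praised] [NP [Det every] [N tree]]]]] [Conj and] [S [NP [Det every] [N paper]] [VP [AdvP [Adv quickly]] [VP [V admired] [NP [Pron they]]]]]]
The words 'quickly admired they' are exhaustively dominated by a single VP node (built by VP → AdvP VP), so they form a constituent.

Yes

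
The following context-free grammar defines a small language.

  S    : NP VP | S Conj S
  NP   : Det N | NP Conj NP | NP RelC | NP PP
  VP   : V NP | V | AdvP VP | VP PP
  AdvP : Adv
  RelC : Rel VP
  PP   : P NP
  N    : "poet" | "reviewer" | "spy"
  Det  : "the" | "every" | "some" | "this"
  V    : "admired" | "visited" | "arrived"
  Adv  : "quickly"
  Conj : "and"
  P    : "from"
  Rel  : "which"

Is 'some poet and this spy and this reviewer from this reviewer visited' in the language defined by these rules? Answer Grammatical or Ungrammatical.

S
  NP
    NP
      Det: some
      N: poet
    Conj: and
    NP
      NP
        Det: this
        N: spy
      Conj: and
      NP
        NP
          Det: this
          N: reviewer
        PP
          P: from
          NP
            Det: this
            N: reviewer
  VP
    V: visited
Each bracket corresponds to one application of a listed rule, so the string is derivable from S.

Grammatical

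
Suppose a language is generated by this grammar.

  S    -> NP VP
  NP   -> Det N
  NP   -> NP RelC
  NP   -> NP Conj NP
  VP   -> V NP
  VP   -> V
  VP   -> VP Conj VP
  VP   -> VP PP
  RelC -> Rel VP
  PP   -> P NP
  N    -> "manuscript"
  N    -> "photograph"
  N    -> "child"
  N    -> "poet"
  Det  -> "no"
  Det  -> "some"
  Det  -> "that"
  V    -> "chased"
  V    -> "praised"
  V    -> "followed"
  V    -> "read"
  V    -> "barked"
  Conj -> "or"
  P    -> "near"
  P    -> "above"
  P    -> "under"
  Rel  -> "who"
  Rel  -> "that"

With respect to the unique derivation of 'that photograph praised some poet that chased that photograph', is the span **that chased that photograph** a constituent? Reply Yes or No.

Yes

[S [NP [Det that] [N photograph]] [VP [V praised] [NP [NP [Det some] [N poet]] [RelC [Rel that] [VP [V chased] [NP [Det that] [N photograph]]]]]]]
The words 'that chased that photograph' are exhaustively dominated by a single RelC node (built by RelC → Rel VP), so they form a constituent.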